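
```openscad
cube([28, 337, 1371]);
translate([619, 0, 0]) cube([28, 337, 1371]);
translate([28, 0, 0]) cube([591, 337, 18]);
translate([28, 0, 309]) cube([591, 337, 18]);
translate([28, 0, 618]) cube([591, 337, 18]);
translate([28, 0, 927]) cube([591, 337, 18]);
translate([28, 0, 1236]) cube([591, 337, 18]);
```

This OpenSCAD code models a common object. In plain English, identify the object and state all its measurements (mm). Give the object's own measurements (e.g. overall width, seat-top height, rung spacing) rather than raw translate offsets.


An open bookshelf. Two side panels, each 28 mm thick, 337 mm deep and 1371 mm tall, stand 647 mm apart (outside-to-outside). Between them sit 5 shelves, each 18 mm thick and 337 mm deep, spanning the full gap between the sides. The bottom shelf rests on the floor (its underside at z = 0) and the clear gap between one shelf's top and the next shelf's underside is 291 mm.


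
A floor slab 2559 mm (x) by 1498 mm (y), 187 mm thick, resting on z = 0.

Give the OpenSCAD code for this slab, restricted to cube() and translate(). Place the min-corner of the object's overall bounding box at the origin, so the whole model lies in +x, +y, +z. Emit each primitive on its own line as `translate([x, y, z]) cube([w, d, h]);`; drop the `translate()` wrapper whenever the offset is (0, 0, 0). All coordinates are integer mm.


cube([2559, 1498, 187]);


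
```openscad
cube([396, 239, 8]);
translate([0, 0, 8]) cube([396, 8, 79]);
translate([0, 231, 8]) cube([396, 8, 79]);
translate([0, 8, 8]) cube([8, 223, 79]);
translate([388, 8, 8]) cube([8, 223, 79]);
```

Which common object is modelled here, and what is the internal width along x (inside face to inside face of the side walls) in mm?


An open box. The internal width is 380 mm.

A 396×239 base slab with four walls standing on it — an open box. The base is 396 mm wide and the walls are 8 mm thick, so the internal width is 396 − 2 × 8 = 380 mm.


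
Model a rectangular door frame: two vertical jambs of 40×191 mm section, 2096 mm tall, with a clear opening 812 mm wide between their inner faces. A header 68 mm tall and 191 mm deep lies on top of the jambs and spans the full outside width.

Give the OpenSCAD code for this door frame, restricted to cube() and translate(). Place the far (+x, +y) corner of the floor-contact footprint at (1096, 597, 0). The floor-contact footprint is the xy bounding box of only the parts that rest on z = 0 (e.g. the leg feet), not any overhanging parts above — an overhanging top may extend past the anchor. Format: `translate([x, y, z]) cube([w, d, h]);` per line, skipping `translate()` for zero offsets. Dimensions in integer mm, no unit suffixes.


translate([204, 406, 0]) cube([40, 191, 2096]);
translate([1056, 406, 0]) cube([40, 191, 2096]);
translate([204, 406, 2096]) cube([892, 191, 68]);


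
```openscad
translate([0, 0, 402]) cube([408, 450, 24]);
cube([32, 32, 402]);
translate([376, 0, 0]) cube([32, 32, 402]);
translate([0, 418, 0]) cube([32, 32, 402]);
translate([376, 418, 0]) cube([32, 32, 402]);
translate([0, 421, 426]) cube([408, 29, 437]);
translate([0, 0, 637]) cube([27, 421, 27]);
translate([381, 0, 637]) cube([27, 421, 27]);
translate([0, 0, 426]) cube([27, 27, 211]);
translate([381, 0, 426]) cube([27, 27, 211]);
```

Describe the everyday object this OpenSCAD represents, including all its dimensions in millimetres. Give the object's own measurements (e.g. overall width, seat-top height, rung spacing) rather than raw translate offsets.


A chair. The seat is a 408×450×24 mm slab with its top at z = 426 mm, on four 32×32 mm corner legs (flush with the seat edges, standing on z = 0). A flat backrest 29 mm thick, 437 mm tall, spans the full seat width and rises from the seat top along its +y edge, rear face flush with the rear of the seat. Two armrests of 27×27 mm section run along each side from the seat's front edge to the front of the backrest, top faces 238 mm above the seat top and outer faces flush with the seat's x-edges; a 27×27 mm post under the front of each armrest stands on the seat at the front corner.


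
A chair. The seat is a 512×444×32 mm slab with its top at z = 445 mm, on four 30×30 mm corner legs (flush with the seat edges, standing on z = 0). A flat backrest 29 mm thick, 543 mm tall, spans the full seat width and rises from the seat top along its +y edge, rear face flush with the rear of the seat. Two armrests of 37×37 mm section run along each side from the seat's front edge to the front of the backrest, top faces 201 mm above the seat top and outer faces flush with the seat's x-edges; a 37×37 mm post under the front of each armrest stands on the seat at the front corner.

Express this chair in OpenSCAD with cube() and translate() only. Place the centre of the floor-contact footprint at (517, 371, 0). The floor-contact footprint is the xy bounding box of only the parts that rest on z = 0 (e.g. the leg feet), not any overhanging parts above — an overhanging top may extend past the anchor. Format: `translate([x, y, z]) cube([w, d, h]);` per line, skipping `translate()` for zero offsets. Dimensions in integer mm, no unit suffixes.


translate([261, 149, 413]) cube([512, 444, 32]);
translate([261, 149, 0]) cube([30, 30, 413]);
translate([743, 149, 0]) cube([30, 30, 413]);
translate([261, 563, 0]) cube([30, 30, 413]);
translate([743, 563, 0]) cube([30, 30, 413]);
translate([261, 564, 445]) cube([512, 29, 543]);
translate([261, 149, 609]) cube([37, 415, 37]);
translate([736, 149, 609]) cube([37, 415, 37]);
translate([261, 149, 445]) cube([37, 37, 164]);
translate([736, 149, 445]) cube([37, 37, 164]);


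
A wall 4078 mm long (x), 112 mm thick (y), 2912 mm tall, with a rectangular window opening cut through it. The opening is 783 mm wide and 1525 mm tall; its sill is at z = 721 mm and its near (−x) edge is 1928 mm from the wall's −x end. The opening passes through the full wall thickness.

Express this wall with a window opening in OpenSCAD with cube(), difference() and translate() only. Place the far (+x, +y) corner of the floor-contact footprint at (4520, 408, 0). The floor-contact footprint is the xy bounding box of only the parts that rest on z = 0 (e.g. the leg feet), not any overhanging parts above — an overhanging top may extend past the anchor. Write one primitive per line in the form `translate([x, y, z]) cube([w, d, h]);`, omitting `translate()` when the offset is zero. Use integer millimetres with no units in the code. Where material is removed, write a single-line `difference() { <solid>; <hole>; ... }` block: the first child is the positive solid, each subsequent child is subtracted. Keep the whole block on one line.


difference() { translate([442, 296, 0]) cube([4078, 112, 2912]); translate([2370, 296, 721]) cube([783, 112, 1525]); }


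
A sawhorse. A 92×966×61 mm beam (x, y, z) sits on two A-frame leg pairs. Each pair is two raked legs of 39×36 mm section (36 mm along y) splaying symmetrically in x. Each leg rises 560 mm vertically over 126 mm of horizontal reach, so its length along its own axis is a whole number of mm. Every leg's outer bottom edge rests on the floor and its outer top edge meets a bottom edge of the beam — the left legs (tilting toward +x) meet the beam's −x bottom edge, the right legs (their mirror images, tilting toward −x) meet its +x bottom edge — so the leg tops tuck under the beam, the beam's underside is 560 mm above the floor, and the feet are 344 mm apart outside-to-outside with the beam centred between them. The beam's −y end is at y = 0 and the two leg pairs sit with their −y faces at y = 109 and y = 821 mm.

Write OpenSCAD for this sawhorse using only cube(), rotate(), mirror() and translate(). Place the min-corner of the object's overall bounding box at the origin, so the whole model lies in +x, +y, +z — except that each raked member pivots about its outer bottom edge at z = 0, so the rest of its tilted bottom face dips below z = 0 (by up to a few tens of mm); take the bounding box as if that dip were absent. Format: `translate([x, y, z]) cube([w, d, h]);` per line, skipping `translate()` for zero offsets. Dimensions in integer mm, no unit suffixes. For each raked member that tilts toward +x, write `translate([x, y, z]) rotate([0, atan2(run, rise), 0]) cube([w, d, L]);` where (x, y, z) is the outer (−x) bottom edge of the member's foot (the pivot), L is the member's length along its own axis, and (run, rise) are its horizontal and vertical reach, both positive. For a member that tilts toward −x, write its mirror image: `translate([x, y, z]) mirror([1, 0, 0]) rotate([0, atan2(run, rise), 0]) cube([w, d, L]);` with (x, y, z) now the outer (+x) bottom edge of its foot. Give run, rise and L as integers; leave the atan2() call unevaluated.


// leg length = √(126² + 560²) = 574
// right-leg outer foot x = 2·126 + 92 = 344
// beam min-corner = (126, 0, 560)
translate([126, 0, 560]) cube([92, 966, 61]);
translate([0, 109, 0]) rotate([0, atan2(126, 560), 0]) cube([39, 36, 574]);
translate([344, 109, 0]) mirror([1, 0, 0]) rotate([0, atan2(126, 560), 0]) cube([39, 36, 574]);
translate([0, 821, 0]) rotate([0, atan2(126, 560), 0]) cube([39, 36, 574]);
translate([344, 821, 0]) mirror([1, 0, 0]) rotate([0, atan2(126, 560), 0]) cube([39, 36, 574]);


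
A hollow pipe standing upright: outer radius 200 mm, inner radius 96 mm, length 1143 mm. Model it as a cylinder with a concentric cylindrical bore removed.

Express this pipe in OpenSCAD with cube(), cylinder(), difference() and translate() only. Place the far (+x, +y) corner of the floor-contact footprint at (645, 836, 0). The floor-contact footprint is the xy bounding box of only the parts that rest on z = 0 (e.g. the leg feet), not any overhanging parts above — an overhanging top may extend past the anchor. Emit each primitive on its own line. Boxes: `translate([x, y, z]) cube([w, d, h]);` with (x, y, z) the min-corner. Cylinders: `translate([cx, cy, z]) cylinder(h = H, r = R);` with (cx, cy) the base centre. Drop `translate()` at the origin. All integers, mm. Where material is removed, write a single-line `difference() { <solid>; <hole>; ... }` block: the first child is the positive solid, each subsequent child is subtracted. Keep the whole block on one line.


difference() { translate([445, 636, 0]) cylinder(h = 1143, r = 200); translate([445, 636, 0]) cylinder(h = 1143, r = 96); }


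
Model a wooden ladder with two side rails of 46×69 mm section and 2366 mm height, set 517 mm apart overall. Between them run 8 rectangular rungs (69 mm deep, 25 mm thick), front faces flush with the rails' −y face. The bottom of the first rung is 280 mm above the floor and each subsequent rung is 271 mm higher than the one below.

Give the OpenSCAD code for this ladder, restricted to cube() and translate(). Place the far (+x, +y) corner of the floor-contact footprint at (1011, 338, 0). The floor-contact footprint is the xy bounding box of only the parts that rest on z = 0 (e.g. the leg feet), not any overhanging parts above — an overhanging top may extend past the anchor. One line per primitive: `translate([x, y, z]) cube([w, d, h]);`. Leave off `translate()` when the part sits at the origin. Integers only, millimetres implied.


translate([494, 269, 0]) cube([46, 69, 2366]);
translate([965, 269, 0]) cube([46, 69, 2366]);
translate([540, 269, 280]) cube([425, 69, 25]);
translate([540, 269, 551]) cube([425, 69, 25]);
translate([540, 269, 822]) cube([425, 69, 25]);
translate([540, 269, 1093]) cube([425, 69, 25]);
translate([540, 269, 1364]) cube([425, 69, 25]);
translate([540, 269, 1635]) cube([425, 69, 25]);
translate([540, 269, 1906]) cube([425, 69, 25]);
translate([540, 269, 2177]) cube([425, 69, 25]);


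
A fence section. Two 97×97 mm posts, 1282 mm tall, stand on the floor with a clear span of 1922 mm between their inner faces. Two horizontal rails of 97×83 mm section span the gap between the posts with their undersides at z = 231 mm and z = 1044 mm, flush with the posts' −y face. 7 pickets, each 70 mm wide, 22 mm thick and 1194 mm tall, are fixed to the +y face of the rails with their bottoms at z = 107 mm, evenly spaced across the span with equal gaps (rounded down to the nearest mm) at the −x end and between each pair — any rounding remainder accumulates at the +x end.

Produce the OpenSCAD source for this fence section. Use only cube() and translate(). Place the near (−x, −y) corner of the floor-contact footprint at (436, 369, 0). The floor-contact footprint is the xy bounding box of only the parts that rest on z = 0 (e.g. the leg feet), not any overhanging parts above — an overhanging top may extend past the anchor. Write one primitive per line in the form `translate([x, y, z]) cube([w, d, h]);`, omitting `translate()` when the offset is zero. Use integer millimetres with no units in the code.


translate([436, 369, 0]) cube([97, 97, 1282]);
translate([2455, 369, 0]) cube([97, 97, 1282]);
translate([533, 369, 231]) cube([1922, 97, 83]);
translate([533, 369, 1044]) cube([1922, 97, 83]);
translate([712, 466, 107]) cube([70, 22, 1194]);
translate([961, 466, 107]) cube([70, 22, 1194]);
translate([1210, 466, 107]) cube([70, 22, 1194]);
translate([1459, 466, 107]) cube([70, 22, 1194]);
translate([1708, 466, 107]) cube([70, 22, 1194]);
translate([1957, 466, 107]) cube([70, 22, 1194]);
translate([2206, 466, 107]) cube([70, 22, 1194]);


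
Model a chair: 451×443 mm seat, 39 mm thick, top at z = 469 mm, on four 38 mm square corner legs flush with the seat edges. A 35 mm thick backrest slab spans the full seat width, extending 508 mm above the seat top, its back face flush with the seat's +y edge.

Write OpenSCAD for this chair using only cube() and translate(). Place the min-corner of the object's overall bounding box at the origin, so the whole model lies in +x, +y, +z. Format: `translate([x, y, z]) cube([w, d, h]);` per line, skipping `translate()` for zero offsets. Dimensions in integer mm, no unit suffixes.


translate([0, 0, 430]) cube([451, 443, 39]);
cube([38, 38, 430]);
translate([413, 0, 0]) cube([38, 38, 430]);
translate([0, 405, 0]) cube([38, 38, 430]);
translate([413, 405, 0]) cube([38, 38, 430]);
translate([0, 408, 469]) cube([451, 35, 508]);


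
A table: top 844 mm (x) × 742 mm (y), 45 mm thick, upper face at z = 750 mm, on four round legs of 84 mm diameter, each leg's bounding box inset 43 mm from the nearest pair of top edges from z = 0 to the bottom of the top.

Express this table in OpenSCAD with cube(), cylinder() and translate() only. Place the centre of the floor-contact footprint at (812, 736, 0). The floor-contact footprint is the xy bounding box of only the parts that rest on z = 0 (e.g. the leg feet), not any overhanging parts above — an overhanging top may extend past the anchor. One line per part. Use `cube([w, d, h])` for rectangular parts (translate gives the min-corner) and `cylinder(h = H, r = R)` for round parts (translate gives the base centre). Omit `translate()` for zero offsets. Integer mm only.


// leg_h = 750 - 45 = 705
translate([390, 365, 705]) cube([844, 742, 45]);
translate([475, 450, 0]) cylinder(h = 705, r = 42);
translate([1149, 450, 0]) cylinder(h = 705, r = 42);
translate([475, 1022, 0]) cylinder(h = 705, r = 42);
translate([1149, 1022, 0]) cylinder(h = 705, r = 42);


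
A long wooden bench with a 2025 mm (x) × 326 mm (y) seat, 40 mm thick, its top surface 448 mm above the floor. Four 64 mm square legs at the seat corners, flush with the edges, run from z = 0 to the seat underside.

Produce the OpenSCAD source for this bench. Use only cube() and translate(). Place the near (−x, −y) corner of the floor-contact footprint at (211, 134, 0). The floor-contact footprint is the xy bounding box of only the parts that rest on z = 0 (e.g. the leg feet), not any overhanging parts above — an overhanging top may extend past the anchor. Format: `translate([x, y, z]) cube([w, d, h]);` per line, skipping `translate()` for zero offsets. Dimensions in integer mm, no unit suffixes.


translate([211, 134, 408]) cube([2025, 326, 40]);
translate([211, 134, 0]) cube([64, 64, 408]);
translate([211, 396, 0]) cube([64, 64, 408]);
translate([2172, 134, 0]) cube([64, 64, 408]);
translate([2172, 396, 0]) cube([64, 64, 408]);


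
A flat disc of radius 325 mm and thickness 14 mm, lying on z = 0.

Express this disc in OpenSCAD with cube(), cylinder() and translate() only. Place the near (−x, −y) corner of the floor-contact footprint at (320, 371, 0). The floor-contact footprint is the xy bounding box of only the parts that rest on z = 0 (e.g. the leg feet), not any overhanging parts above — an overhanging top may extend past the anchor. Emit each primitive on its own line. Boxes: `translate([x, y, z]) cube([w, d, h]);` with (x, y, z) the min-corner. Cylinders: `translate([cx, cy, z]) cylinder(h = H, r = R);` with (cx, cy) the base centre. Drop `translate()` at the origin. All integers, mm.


translate([645, 696, 0]) cylinder(h = 14, r = 325);


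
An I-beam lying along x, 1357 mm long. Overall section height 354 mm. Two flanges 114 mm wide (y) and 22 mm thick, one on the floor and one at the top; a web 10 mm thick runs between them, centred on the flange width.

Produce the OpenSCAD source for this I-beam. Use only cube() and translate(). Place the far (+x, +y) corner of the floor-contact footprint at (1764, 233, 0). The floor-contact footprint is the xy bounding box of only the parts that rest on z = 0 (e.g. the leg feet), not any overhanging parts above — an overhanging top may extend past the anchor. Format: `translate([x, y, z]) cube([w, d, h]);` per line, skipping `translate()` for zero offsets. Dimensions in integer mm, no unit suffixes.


translate([407, 119, 0]) cube([1357, 114, 22]);
translate([407, 171, 22]) cube([1357, 10, 310]);
translate([407, 119, 332]) cube([1357, 114, 22]);


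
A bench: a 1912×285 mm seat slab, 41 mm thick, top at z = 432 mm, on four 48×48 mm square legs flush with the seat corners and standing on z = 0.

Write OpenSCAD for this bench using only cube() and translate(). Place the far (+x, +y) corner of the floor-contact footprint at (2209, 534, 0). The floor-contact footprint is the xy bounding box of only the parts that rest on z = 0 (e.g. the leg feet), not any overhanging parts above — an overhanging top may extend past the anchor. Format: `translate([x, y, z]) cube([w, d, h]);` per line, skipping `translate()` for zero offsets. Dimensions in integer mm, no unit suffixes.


// leg_h = 432 − 41 = 391
translate([297, 249, 391]) cube([1912, 285, 41]);
translate([297, 249, 0]) cube([48, 48, 391]);
translate([297, 486, 0]) cube([48, 48, 391]);
translate([2161, 249, 0]) cube([48, 48, 391]);
translate([2161, 486, 0]) cube([48, 48, 391]);


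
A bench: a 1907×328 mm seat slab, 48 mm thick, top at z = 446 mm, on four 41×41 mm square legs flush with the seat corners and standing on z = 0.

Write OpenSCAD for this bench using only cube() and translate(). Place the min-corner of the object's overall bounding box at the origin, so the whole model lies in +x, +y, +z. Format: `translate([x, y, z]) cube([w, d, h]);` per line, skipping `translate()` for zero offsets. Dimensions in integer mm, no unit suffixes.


// leg_h = 446 − 48 = 398
translate([0, 0, 398]) cube([1907, 328, 48]);
cube([41, 41, 398]);
translate([0, 287, 0]) cube([41, 41, 398]);
translate([1866, 0, 0]) cube([41, 41, 398]);
translate([1866, 287, 0]) cube([41, 41, 398]);


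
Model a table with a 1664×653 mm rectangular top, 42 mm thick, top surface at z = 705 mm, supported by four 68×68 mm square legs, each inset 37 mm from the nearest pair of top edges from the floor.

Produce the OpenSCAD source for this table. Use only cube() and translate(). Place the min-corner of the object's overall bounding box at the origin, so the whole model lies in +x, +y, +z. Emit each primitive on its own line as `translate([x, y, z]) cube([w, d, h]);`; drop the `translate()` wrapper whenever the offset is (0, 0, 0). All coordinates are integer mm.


translate([0, 0, 663]) cube([1664, 653, 42]);
translate([37, 37, 0]) cube([68, 68, 663]);
translate([1559, 37, 0]) cube([68, 68, 663]);
translate([37, 548, 0]) cube([68, 68, 663]);
translate([1559, 548, 0]) cube([68, 68, 663]);


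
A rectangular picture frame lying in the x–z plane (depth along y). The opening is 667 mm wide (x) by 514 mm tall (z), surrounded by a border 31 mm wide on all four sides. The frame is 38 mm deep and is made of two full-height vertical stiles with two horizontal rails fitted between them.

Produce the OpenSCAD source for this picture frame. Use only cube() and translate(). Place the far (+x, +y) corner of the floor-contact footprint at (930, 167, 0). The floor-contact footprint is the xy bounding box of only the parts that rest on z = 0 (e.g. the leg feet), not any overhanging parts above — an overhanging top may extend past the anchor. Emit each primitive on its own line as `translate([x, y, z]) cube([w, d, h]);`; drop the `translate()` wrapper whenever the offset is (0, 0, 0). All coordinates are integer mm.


translate([201, 129, 0]) cube([31, 38, 576]);
translate([899, 129, 0]) cube([31, 38, 576]);
translate([232, 129, 0]) cube([667, 38, 31]);
translate([232, 129, 545]) cube([667, 38, 31]);


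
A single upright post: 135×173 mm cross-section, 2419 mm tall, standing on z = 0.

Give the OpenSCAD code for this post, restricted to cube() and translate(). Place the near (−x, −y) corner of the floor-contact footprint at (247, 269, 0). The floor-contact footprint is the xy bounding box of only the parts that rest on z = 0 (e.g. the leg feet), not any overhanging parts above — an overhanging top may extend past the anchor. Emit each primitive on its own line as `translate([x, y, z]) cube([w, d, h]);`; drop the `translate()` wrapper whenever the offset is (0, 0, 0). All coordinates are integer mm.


translate([247, 269, 0]) cube([135, 173, 2419]);


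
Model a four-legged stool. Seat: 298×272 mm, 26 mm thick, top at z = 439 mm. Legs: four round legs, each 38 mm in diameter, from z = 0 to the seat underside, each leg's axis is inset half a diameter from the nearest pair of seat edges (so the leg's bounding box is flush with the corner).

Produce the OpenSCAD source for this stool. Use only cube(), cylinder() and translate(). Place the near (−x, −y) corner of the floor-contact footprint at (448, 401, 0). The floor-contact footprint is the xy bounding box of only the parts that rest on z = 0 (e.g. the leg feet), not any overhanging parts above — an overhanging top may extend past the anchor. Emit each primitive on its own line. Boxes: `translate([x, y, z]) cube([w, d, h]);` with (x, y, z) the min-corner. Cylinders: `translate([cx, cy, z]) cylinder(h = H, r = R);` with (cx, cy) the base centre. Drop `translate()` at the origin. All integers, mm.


// leg_h = 439 - 26 = 413
translate([448, 401, 413]) cube([298, 272, 26]);
translate([467, 420, 0]) cylinder(h = 413, r = 19);
translate([727, 420, 0]) cylinder(h = 413, r = 19);
translate([467, 654, 0]) cylinder(h = 413, r = 19);
translate([727, 654, 0]) cylinder(h = 413, r = 19);


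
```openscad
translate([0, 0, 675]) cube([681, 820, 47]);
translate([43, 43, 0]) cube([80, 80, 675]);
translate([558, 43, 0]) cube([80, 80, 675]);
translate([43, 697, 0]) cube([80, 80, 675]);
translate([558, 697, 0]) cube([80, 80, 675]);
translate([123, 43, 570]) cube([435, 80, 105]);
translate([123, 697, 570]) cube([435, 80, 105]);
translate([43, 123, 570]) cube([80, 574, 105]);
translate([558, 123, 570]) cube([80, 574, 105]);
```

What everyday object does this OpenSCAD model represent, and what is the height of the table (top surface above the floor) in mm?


A table. The table height is 722 mm.

A 681×820×47 slab sits at z = 675 on four 80 mm square posts — a table. The top surface is at 675 + 47 = 722 mm.


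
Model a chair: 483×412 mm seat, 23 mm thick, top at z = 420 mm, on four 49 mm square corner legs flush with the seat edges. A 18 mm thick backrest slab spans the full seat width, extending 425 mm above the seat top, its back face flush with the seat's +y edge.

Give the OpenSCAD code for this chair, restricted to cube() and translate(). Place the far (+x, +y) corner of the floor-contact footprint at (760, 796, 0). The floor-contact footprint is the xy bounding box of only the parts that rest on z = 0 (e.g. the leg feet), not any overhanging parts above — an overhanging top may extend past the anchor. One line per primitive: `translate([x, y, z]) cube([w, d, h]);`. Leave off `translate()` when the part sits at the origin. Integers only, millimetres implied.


translate([277, 384, 397]) cube([483, 412, 23]);
translate([277, 384, 0]) cube([49, 49, 397]);
translate([711, 384, 0]) cube([49, 49, 397]);
translate([277, 747, 0]) cube([49, 49, 397]);
translate([711, 747, 0]) cube([49, 49, 397]);
translate([277, 778, 420]) cube([483, 18, 425]);


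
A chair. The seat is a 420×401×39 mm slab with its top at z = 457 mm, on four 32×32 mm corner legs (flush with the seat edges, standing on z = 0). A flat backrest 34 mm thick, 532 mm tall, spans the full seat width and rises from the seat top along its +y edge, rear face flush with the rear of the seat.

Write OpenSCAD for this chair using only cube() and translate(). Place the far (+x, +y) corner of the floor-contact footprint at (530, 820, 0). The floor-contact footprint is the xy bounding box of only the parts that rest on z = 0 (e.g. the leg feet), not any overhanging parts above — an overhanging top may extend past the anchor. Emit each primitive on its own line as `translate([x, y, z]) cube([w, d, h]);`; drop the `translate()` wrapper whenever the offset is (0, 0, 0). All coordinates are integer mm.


translate([110, 419, 418]) cube([420, 401, 39]);
translate([110, 419, 0]) cube([32, 32, 418]);
translate([498, 419, 0]) cube([32, 32, 418]);
translate([110, 788, 0]) cube([32, 32, 418]);
translate([498, 788, 0]) cube([32, 32, 418]);
translate([110, 786, 457]) cube([420, 34, 532]);


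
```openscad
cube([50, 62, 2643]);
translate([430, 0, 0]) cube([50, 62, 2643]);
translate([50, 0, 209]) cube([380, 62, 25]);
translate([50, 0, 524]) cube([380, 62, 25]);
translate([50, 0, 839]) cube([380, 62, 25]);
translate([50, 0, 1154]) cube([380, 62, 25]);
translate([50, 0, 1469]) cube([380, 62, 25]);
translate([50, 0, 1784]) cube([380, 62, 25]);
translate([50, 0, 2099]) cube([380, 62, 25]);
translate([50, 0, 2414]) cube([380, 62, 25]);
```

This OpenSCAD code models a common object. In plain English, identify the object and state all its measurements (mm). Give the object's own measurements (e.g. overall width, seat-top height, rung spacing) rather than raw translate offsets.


A straight ladder. Two 50×62 mm vertical rails, 2643 mm tall, stand 480 mm apart (outside-to-outside) with their front faces coplanar on the −y side. 8 rungs, each 62 mm deep and 25 mm tall, span between the inner faces of the rails, front faces flush with the rails. The lowest rung's underside is at z = 209 mm and rungs are spaced 315 mm apart (underside to underside).


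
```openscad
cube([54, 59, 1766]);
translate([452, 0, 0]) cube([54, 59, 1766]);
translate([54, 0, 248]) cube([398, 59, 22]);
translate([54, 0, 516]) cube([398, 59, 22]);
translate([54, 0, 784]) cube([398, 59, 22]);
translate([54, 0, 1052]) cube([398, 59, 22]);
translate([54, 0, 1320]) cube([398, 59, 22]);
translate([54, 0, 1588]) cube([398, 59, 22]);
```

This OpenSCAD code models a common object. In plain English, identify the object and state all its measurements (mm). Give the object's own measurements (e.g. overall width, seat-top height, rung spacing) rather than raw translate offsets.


A straight ladder. Two 54×59 mm vertical rails, 1766 mm tall, stand 506 mm apart (outside-to-outside) with their front faces coplanar on the −y side. 6 rungs, each 59 mm deep and 22 mm tall, span between the inner faces of the rails, front faces flush with the rails. The lowest rung's underside is at z = 248 mm and rungs are spaced 268 mm apart (underside to underside).


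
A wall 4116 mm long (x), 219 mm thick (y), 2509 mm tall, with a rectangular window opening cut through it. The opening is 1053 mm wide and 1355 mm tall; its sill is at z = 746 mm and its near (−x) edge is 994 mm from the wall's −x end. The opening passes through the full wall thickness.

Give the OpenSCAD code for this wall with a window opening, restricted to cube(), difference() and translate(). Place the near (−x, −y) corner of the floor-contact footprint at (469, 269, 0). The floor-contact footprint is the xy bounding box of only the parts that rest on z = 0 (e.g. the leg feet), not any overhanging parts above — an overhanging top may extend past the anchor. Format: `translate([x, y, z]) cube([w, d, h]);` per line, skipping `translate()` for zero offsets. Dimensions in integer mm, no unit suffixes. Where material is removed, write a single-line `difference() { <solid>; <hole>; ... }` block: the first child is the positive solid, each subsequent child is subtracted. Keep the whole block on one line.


difference() { translate([469, 269, 0]) cube([4116, 219, 2509]); translate([1463, 269, 746]) cube([1053, 219, 1355]); }


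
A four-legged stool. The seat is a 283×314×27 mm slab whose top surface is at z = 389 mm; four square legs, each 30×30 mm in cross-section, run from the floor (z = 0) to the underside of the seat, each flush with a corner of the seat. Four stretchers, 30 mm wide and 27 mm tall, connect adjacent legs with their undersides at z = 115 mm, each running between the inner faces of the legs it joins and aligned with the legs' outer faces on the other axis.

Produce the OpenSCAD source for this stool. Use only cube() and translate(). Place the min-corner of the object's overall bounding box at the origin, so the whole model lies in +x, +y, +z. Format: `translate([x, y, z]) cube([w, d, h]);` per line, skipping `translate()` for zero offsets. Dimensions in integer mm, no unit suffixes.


// leg_h = 389 - 27 = 362
// stretcher span = 283 - 2*30 = 223
translate([0, 0, 362]) cube([283, 314, 27]);
cube([30, 30, 362]);
translate([253, 0, 0]) cube([30, 30, 362]);
translate([0, 284, 0]) cube([30, 30, 362]);
translate([253, 284, 0]) cube([30, 30, 362]);
translate([30, 0, 115]) cube([223, 30, 27]);
translate([30, 284, 115]) cube([223, 30, 27]);
translate([0, 30, 115]) cube([30, 254, 27]);
translate([253, 30, 115]) cube([30, 254, 27]);


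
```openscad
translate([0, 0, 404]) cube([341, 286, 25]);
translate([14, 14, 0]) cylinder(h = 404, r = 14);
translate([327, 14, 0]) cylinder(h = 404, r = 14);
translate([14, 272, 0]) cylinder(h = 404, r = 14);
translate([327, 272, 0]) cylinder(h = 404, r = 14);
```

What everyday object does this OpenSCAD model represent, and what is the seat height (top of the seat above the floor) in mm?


A stool. The seat height is 429 mm.

A 341×286×25 slab at z = 404 on four corner cylinders — a stool. The seat top is 404 + 25 = 429 mm.


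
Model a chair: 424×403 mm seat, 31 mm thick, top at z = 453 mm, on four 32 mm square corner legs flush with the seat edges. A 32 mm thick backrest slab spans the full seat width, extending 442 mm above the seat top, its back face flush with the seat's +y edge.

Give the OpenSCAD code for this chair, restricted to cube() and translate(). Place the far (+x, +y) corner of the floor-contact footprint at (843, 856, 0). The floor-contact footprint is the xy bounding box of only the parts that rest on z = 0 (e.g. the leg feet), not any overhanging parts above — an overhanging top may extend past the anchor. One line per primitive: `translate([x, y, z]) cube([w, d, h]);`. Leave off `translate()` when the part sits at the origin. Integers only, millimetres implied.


translate([419, 453, 422]) cube([424, 403, 31]);
translate([419, 453, 0]) cube([32, 32, 422]);
translate([811, 453, 0]) cube([32, 32, 422]);
translate([419, 824, 0]) cube([32, 32, 422]);
translate([811, 824, 0]) cube([32, 32, 422]);
translate([419, 824, 453]) cube([424, 32, 442]);


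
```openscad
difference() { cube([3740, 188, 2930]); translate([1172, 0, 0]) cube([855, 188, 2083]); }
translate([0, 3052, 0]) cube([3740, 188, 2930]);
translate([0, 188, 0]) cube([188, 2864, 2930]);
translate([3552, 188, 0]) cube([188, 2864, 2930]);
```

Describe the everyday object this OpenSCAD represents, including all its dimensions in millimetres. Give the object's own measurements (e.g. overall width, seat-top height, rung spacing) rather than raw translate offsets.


A single room: four walls, each 2930 mm tall and 188 mm thick, enclosing an outside footprint 3740×3240 mm (x × y), no floor or roof. The front and back walls (−y and +y sides) run the full x-width; the side walls fit between their inner faces. A door opening 855 mm wide and 2083 mm tall is cut through the front wall from the floor up, its −x edge 1172 mm from the wall's −x end.


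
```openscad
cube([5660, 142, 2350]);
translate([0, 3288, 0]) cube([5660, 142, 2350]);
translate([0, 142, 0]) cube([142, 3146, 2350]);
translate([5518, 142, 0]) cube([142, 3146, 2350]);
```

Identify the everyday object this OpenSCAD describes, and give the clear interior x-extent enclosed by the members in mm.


A house (or room) frame. The interior width is 5376 mm.

Four 2350 mm walls enclosing a rectangle with no floor or roof — a room or house frame. Outside width is 5660 mm and wall thickness is 142 mm, so the interior width is 5660 − 2 × 142 = 5376 mm.


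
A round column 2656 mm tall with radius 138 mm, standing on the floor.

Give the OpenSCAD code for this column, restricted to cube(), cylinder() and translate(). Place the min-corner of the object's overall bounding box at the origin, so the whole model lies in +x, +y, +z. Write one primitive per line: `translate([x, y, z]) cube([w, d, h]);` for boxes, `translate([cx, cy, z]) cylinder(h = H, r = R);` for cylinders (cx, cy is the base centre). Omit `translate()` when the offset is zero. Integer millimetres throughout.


translate([138, 138, 0]) cylinder(h = 2656, r = 138);


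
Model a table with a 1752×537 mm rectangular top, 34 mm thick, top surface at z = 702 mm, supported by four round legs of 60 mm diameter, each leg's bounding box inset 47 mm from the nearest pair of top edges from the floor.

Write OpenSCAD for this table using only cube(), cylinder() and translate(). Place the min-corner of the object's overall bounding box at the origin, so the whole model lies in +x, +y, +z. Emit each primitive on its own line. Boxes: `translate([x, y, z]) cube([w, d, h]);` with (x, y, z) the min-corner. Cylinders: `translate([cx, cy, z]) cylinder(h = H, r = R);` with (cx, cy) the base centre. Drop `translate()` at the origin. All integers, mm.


// leg_h = 702 - 34 = 668
translate([0, 0, 668]) cube([1752, 537, 34]);
translate([77, 77, 0]) cylinder(h = 668, r = 30);
translate([1675, 77, 0]) cylinder(h = 668, r = 30);
translate([77, 460, 0]) cylinder(h = 668, r = 30);
translate([1675, 460, 0]) cylinder(h = 668, r = 30);


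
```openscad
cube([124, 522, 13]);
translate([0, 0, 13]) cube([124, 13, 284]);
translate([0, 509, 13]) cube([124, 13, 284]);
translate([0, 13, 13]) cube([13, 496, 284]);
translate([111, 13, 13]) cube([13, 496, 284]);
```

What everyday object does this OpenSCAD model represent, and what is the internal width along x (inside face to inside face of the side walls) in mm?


An open box. The internal width is 98 mm.

A 124×522 base slab with four walls standing on it — an open box. The base is 124 mm wide and the walls are 13 mm thick, so the internal width is 124 − 2 × 13 = 98 mm.


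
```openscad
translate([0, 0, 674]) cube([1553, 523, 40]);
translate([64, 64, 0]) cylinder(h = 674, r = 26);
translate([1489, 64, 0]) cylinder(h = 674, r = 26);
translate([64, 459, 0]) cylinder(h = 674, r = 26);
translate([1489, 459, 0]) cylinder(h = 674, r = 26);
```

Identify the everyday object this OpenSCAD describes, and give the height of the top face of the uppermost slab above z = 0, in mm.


A table. The table height is 714 mm.

A 1553×523×40 slab sits at z = 674 on four Ø52 mm round legs — a table. The top surface is at 674 + 40 = 714 mm.


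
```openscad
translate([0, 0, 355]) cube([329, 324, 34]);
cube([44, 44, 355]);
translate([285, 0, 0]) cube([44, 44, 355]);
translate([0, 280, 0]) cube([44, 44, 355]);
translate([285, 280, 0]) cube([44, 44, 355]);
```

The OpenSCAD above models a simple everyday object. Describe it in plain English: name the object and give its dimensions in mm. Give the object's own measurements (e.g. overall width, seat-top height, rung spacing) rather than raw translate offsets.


A four-legged stool. The seat is a 329×324×34 mm slab whose top surface is at z = 389 mm; four square legs, each 44×44 mm in cross-section, run from the floor (z = 0) to the underside of the seat, each flush with a corner of the seat.


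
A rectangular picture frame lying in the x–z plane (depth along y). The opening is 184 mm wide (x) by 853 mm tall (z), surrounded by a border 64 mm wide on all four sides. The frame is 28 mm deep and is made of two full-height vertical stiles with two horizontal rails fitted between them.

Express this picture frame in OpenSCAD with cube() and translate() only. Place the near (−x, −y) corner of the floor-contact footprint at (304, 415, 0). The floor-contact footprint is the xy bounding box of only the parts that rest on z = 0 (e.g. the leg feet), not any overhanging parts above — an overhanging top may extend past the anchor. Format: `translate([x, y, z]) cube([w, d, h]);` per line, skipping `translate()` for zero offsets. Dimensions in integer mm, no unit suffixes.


translate([304, 415, 0]) cube([64, 28, 981]);
translate([552, 415, 0]) cube([64, 28, 981]);
translate([368, 415, 0]) cube([184, 28, 64]);
translate([368, 415, 917]) cube([184, 28, 64]);


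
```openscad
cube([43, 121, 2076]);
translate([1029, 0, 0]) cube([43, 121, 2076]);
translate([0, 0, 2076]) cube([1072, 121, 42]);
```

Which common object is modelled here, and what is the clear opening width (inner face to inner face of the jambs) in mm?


A door frame. The clear opening width is 986 mm.

Two 2076 mm tall posts with a header on top — a door frame. The left jamb is 43 mm wide at x = 0; the right jamb starts at x = 1029. The clear opening is 1029 − 43 = 986 mm.


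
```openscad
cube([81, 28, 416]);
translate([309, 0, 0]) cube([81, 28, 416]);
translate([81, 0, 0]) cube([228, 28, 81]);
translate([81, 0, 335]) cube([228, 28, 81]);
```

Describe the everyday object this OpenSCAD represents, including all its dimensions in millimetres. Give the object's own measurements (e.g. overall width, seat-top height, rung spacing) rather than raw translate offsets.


A rectangular picture frame lying in the x–z plane (depth along y). The opening is 228 mm wide (x) by 254 mm tall (z), surrounded by a border 81 mm wide on all four sides. The frame is 28 mm deep and is made of two full-height vertical stiles with two horizontal rails fitted between them.


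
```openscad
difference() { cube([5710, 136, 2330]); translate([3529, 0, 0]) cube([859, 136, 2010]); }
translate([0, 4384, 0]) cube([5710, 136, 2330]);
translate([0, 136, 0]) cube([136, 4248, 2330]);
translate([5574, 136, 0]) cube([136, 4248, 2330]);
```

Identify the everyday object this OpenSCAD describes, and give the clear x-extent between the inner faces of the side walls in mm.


A single room. The interior width is 5438 mm.

Four walls enclosing a rectangle with a door in the front wall — a room. Outside width 5710 minus two 136 mm walls gives 5438 mm.


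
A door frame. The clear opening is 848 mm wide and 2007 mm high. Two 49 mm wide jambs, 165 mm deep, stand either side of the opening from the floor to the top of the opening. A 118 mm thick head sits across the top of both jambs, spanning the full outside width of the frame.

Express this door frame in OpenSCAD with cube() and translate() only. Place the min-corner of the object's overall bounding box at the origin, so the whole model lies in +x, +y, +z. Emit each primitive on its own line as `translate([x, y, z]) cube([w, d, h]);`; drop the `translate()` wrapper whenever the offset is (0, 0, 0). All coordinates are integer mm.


cube([49, 165, 2007]);
translate([897, 0, 0]) cube([49, 165, 2007]);
translate([0, 0, 2007]) cube([946, 165, 118]);
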